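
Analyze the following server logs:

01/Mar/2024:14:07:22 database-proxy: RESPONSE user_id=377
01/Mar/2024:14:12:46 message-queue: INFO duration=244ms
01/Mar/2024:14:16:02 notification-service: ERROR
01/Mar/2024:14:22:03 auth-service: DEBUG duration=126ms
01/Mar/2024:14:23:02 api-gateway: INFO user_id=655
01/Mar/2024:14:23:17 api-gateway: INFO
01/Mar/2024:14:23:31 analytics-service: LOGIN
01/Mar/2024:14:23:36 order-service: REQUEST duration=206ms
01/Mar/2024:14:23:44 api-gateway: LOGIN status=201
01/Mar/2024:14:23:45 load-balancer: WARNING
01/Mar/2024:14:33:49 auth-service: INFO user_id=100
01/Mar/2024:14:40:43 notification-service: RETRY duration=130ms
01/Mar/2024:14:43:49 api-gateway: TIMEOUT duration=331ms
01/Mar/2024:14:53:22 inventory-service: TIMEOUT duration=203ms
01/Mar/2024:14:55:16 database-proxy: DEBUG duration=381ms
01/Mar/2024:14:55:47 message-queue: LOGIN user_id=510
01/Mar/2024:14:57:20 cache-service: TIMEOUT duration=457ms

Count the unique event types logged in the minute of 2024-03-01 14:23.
4

To count unique event types:

1. Filter events in the minute starting at 2024-03-01 14:23
2. Extract event types from matching entries
3. Count unique types: 4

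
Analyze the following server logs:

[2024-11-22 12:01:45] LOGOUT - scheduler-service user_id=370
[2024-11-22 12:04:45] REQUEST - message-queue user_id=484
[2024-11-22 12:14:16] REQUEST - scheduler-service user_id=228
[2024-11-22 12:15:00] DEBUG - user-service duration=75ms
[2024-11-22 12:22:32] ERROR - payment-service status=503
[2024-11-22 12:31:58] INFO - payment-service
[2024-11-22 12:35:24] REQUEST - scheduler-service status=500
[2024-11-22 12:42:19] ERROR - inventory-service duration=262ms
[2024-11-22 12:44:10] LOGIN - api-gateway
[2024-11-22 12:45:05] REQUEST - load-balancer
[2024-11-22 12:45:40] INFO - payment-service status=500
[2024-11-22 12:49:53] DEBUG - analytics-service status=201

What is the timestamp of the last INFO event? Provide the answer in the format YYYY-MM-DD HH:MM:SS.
2024-11-22 12:45:40

To find the last event:

1. Filter for all INFO events
2. Sort by timestamp
3. Select the last one
4. Timestamp: 2024-11-22 12:45:40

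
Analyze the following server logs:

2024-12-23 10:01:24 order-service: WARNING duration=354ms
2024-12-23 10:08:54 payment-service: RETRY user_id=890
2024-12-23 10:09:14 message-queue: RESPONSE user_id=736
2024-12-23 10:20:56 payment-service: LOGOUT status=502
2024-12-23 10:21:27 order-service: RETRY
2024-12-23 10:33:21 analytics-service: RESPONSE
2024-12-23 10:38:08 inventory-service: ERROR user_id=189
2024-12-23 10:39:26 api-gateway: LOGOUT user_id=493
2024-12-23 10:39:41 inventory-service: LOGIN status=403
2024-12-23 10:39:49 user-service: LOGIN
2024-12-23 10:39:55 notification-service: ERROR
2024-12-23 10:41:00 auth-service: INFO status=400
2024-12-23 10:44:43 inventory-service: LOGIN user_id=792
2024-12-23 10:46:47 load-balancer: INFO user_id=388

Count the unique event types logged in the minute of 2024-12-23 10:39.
3

To count unique event types:

1. Filter events in the minute starting at 2024-12-23 10:39
2. Extract event types from matching entries
3. Count unique types: 3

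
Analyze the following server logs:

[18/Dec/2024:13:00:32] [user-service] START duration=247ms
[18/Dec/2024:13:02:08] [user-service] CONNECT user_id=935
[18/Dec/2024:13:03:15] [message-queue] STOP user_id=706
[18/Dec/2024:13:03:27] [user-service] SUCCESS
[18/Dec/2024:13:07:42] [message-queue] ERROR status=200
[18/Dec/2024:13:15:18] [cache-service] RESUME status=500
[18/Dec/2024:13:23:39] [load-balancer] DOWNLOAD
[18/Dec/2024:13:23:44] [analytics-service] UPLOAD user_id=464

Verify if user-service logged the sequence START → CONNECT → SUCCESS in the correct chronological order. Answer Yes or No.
Yes

To verify sequence order:

1. Find all events in sequence START → CONNECT → SUCCESS for user-service
2. Extract their timestamps
3. Check if timestamps are in ascending order
4. Result: Yes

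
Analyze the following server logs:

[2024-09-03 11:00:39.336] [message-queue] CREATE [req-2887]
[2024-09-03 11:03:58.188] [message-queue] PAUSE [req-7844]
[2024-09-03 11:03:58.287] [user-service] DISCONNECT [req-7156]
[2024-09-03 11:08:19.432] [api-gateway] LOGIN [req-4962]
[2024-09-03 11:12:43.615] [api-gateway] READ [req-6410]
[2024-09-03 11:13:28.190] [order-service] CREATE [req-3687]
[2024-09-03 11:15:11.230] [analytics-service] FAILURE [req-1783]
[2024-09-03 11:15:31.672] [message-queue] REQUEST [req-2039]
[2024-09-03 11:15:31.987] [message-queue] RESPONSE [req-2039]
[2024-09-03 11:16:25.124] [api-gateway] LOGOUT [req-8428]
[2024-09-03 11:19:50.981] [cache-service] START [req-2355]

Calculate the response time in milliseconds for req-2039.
315

To calculate latency:

1. Find REQUEST with id req-2039: 2024-09-03 11:15:31.672
2. Find RESPONSE with id req-2039: 2024-09-03 11:15:31.987
3. Latency: 2024-09-03 11:15:31.987 - 2024-09-03 11:15:31.672 = 315ms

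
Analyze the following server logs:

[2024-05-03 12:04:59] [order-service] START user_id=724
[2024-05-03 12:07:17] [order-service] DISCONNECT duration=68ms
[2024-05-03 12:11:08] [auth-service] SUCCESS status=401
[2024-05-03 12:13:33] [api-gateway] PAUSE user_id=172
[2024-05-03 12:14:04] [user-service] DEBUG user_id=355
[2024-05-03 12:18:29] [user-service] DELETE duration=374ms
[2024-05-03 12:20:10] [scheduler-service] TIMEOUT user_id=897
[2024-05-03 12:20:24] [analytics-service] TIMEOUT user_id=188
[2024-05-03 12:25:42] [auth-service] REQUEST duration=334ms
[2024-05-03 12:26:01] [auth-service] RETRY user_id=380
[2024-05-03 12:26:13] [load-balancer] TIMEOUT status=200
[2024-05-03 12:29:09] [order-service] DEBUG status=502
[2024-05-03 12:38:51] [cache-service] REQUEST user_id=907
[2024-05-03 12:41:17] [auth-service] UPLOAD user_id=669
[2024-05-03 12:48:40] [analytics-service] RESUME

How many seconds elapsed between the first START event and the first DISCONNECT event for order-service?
138

To find the time between events:

1. Locate the first START event for order-service: 2024-05-03 12:04:59
2. Locate the first DISCONNECT event for order-service: 2024-05-03 12:07:17
3. Calculate the difference: 2024-05-03 12:07:17 - 2024-05-03 12:04:59 = 138 seconds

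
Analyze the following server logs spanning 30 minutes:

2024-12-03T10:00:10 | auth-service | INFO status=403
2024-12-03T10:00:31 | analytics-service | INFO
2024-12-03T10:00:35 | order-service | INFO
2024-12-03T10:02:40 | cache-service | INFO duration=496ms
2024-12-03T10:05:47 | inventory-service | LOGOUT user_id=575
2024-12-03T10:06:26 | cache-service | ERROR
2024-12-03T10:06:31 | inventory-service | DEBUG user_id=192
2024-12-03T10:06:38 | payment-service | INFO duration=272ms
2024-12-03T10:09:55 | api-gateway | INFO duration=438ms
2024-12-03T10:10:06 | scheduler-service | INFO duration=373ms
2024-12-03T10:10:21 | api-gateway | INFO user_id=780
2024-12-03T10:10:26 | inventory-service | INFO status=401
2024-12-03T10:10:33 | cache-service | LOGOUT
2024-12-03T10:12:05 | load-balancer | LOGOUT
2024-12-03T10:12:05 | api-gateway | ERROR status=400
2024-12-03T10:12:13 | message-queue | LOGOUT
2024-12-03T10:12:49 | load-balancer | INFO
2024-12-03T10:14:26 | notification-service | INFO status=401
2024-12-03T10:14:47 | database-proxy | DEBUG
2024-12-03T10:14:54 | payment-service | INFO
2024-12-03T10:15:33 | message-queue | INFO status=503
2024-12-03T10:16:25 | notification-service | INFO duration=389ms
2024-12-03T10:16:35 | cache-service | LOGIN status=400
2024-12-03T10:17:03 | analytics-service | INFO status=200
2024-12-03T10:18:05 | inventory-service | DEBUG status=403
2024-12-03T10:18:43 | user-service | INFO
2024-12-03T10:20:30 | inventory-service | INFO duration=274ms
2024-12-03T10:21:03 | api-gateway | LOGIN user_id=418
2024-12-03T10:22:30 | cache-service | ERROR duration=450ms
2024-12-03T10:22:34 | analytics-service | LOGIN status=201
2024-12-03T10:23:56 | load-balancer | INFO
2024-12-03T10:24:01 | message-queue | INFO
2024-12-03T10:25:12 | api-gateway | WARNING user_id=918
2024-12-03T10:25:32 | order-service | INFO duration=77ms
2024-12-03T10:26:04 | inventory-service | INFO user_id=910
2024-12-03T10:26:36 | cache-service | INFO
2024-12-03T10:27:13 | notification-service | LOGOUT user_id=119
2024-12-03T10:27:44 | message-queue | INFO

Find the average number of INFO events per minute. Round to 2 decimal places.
0.77

To calculate the rate:

1. Count total INFO events: 23
2. Total time period: 30 minutes
3. Rate = 23 / 30 = 0.77 events per minute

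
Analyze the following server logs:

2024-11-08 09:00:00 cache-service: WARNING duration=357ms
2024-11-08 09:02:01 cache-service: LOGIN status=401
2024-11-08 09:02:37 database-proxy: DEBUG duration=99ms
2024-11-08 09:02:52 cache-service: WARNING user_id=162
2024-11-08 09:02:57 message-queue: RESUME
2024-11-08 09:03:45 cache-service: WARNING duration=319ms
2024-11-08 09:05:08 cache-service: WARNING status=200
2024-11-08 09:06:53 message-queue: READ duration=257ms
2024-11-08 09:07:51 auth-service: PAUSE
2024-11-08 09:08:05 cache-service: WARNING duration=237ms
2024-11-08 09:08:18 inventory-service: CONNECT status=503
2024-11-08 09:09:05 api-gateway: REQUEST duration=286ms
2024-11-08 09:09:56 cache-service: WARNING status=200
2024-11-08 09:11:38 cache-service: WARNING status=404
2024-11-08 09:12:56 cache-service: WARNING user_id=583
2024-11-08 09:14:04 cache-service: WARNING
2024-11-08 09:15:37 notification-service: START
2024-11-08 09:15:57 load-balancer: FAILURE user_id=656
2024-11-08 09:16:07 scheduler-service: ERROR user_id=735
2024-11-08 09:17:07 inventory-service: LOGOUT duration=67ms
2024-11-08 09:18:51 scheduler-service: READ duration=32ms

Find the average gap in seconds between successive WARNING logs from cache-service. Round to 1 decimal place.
105.5

To calculate average interval:

1. Find all WARNING events for cache-service in order
2. Calculate time gaps between consecutive events
3. Compute mean of gaps: 844 / 8 = 105.5 seconds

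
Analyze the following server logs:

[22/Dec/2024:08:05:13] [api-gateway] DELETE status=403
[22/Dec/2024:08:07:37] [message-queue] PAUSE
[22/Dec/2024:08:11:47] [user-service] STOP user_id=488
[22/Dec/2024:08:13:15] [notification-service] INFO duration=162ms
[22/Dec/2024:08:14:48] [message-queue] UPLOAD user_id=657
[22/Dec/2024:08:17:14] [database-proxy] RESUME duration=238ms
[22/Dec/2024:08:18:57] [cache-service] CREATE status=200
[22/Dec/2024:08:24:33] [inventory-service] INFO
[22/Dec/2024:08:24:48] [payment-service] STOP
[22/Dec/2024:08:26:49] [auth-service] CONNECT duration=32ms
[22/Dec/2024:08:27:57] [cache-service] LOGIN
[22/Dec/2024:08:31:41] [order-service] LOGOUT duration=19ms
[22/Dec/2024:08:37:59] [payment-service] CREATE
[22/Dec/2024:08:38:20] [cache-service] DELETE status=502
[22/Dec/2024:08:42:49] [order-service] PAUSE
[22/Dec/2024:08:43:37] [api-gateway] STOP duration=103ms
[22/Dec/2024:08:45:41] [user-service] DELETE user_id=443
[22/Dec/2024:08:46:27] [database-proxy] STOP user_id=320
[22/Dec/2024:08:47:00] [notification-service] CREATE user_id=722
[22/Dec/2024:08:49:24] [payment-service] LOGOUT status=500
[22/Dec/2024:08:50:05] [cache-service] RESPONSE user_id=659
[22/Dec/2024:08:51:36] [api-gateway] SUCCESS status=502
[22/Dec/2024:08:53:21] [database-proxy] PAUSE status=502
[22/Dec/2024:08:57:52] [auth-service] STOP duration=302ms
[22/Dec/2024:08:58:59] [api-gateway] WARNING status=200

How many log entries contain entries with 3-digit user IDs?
6

To find matching entries:

1. Pattern to match: entries with 3-digit user IDs
2. Scan each log entry for the pattern
3. Count matches: 6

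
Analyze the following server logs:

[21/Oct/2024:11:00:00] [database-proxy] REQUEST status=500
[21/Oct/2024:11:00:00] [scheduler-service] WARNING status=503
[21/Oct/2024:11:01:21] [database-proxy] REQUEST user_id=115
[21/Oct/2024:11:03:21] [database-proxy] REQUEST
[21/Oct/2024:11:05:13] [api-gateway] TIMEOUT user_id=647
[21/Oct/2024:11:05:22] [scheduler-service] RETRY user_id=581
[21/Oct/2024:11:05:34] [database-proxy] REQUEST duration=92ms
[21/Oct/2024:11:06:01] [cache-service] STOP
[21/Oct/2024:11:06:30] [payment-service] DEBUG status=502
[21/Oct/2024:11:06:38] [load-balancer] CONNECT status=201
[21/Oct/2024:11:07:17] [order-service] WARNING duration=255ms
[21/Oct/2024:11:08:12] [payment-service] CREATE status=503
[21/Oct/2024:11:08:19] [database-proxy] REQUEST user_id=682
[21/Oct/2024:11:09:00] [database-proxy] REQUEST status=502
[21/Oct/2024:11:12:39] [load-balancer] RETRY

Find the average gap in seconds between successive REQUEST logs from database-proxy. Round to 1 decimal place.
108.0

To calculate average interval:

1. Find all REQUEST events for database-proxy in order
2. Calculate time gaps between consecutive events
3. Compute mean of gaps: 540 / 5 = 108.0 seconds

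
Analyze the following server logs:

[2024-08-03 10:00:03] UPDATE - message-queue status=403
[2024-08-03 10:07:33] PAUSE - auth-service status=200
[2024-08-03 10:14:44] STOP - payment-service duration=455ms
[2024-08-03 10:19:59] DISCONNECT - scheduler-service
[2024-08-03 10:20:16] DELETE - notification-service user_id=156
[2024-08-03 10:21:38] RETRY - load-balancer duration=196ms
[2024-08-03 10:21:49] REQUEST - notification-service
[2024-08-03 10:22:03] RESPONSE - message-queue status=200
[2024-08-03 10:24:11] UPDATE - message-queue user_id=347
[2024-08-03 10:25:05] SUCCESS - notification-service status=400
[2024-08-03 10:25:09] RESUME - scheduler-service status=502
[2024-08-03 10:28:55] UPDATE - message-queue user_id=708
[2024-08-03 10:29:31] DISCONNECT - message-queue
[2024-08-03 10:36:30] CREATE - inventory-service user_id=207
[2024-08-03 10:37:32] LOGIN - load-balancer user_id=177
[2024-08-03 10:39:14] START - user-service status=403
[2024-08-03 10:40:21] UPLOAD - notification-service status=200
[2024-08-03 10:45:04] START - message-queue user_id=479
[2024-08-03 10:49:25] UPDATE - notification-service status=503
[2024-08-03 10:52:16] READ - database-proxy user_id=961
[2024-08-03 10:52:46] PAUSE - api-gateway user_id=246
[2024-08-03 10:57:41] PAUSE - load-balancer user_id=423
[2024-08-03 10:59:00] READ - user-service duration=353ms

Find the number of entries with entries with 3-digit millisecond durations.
3

To find matching entries:

1. Pattern to match: entries with 3-digit millisecond durations
2. Scan each log entry for the pattern
3. Count matches: 3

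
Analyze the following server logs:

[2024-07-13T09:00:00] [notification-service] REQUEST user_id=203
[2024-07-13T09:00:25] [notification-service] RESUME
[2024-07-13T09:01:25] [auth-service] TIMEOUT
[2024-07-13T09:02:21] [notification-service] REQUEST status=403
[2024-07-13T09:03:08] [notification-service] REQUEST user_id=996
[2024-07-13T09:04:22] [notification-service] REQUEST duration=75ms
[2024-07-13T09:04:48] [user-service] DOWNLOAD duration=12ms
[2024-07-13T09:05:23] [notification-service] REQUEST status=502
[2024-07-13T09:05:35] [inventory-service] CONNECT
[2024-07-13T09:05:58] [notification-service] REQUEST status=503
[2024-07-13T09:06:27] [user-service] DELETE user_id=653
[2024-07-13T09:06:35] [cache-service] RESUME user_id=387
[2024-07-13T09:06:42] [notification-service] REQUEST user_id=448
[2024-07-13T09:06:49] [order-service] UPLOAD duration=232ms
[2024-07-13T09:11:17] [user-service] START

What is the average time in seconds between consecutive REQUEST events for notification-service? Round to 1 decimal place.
67.0

To calculate average interval:

1. Find all REQUEST events for notification-service in order
2. Calculate time gaps between consecutive events
3. Compute mean of gaps: 402 / 6 = 67.0 seconds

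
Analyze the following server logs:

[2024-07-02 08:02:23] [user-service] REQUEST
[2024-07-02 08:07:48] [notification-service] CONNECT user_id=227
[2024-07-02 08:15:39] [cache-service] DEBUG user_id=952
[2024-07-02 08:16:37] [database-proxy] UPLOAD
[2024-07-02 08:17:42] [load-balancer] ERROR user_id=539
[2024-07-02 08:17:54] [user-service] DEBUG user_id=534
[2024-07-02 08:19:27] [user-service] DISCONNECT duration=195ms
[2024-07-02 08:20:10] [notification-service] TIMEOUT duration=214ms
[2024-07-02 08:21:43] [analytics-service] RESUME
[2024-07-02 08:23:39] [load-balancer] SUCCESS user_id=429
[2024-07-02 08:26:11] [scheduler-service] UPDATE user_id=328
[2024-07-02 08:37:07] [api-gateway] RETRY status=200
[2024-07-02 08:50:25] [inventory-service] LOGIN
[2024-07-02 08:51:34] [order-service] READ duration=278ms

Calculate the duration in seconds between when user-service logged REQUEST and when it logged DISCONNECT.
1024

To find the time between events:

1. Locate the first REQUEST event for user-service: 2024-07-02 08:02:23
2. Locate the first DISCONNECT event for user-service: 2024-07-02 08:19:27
3. Calculate the difference: 2024-07-02 08:19:27 - 2024-07-02 08:02:23 = 1024 seconds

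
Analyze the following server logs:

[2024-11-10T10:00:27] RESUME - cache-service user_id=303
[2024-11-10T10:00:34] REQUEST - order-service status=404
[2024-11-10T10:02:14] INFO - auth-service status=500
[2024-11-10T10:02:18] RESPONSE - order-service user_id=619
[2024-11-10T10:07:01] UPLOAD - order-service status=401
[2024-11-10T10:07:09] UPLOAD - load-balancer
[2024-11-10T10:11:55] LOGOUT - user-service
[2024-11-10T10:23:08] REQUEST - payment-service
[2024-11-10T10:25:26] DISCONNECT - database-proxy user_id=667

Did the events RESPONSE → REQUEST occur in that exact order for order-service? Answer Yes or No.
No

To verify sequence order:

1. Find all events in sequence RESPONSE → REQUEST for order-service
2. Extract their timestamps
3. Check if timestamps are in ascending order
4. Result: No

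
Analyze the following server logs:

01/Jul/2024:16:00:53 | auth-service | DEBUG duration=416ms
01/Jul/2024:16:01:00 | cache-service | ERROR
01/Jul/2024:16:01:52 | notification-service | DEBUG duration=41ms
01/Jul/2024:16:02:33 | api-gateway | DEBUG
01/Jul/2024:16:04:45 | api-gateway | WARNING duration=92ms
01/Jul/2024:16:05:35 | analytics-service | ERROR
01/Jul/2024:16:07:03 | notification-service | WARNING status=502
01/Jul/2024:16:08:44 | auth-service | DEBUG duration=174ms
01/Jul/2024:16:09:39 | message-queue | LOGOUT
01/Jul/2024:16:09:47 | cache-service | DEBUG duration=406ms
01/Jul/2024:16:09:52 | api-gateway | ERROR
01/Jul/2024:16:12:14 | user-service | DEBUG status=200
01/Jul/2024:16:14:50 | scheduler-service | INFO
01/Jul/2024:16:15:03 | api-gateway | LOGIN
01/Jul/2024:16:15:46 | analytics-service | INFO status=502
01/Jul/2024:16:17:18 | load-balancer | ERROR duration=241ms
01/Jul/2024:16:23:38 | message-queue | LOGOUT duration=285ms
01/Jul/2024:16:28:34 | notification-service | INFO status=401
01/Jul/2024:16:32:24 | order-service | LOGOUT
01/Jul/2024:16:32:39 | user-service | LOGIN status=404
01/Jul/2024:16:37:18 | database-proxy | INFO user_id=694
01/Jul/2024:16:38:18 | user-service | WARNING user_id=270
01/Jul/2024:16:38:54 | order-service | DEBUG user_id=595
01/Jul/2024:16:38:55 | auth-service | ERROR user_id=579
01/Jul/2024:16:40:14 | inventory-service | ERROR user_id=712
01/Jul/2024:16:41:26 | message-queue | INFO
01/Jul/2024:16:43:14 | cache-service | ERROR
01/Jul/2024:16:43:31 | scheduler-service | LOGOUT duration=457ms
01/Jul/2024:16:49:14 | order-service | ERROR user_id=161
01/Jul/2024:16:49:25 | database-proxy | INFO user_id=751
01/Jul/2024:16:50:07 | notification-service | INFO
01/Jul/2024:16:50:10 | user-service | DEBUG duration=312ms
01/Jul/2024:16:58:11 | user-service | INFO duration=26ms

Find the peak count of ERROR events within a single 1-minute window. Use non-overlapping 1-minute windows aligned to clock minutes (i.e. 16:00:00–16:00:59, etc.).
1

To find the burst window:

1. Divide the log period into non-overlapping 1-minute windows starting at 16:00
2. Count ERROR events in each window
3. Find the window with maximum count
4. Maximum events in a window: 1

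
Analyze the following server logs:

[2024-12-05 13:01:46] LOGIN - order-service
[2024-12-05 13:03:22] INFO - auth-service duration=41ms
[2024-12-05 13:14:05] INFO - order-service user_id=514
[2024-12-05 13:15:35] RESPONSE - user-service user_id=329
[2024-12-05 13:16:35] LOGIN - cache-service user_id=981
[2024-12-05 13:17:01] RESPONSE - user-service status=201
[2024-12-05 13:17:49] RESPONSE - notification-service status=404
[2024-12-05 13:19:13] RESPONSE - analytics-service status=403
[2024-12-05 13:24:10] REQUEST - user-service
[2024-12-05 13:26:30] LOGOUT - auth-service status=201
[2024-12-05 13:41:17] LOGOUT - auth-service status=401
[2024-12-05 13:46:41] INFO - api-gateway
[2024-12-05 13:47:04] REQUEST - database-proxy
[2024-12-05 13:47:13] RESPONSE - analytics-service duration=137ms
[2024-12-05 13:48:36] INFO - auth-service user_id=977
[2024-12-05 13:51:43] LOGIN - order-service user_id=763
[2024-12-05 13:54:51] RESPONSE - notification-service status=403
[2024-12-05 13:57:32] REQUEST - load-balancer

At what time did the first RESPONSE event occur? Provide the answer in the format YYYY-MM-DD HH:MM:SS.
2024-12-05 13:15:35

To find the first event:

1. Filter for all RESPONSE events
2. Sort by timestamp
3. Select the first one
4. Timestamp: 2024-12-05 13:15:35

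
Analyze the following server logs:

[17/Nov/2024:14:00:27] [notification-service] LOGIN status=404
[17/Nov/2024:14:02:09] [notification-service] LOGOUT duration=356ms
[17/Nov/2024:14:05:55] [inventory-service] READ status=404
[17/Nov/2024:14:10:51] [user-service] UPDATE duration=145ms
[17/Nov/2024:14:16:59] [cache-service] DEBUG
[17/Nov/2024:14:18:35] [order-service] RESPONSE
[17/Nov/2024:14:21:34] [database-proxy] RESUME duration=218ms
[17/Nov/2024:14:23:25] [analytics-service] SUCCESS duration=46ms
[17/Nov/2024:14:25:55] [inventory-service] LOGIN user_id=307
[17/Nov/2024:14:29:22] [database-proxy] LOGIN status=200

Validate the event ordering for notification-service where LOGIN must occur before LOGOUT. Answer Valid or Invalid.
Valid

To validate ordering:

1. Required order: LOGIN → LOGOUT
2. Rule: LOGIN must occur before LOGOUT
3. Check actual order of events for notification-service
4. Result: Valid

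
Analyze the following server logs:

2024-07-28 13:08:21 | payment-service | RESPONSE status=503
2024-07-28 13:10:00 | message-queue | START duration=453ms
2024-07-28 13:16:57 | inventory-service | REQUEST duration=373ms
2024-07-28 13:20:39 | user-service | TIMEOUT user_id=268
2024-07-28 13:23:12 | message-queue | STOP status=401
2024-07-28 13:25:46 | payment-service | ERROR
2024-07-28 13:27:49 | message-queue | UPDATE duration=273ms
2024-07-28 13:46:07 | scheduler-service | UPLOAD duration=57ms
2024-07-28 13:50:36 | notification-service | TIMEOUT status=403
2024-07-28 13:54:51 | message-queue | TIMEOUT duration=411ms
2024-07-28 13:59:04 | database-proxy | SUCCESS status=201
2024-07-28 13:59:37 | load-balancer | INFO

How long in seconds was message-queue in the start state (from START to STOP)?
792

To calculate state duration:

1. Find START event for message-queue: 2024-07-28 13:10:00
2. Find STOP event for message-queue: 2024-07-28 13:23:12
3. Calculate duration: 2024-07-28 13:23:12 - 2024-07-28 13:10:00 = 792 seconds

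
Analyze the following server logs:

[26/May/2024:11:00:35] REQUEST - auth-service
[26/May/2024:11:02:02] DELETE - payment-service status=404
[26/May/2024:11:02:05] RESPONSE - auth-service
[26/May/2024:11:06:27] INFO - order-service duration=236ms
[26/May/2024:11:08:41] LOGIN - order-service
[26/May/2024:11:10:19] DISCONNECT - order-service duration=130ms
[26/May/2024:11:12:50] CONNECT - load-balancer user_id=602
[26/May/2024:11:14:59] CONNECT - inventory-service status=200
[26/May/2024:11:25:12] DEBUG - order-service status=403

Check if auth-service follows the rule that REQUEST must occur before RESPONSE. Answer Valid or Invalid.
Valid

To validate ordering:

1. Required order: REQUEST → RESPONSE
2. Rule: REQUEST must occur before RESPONSE
3. Check actual order of events for auth-service
4. Result: Valid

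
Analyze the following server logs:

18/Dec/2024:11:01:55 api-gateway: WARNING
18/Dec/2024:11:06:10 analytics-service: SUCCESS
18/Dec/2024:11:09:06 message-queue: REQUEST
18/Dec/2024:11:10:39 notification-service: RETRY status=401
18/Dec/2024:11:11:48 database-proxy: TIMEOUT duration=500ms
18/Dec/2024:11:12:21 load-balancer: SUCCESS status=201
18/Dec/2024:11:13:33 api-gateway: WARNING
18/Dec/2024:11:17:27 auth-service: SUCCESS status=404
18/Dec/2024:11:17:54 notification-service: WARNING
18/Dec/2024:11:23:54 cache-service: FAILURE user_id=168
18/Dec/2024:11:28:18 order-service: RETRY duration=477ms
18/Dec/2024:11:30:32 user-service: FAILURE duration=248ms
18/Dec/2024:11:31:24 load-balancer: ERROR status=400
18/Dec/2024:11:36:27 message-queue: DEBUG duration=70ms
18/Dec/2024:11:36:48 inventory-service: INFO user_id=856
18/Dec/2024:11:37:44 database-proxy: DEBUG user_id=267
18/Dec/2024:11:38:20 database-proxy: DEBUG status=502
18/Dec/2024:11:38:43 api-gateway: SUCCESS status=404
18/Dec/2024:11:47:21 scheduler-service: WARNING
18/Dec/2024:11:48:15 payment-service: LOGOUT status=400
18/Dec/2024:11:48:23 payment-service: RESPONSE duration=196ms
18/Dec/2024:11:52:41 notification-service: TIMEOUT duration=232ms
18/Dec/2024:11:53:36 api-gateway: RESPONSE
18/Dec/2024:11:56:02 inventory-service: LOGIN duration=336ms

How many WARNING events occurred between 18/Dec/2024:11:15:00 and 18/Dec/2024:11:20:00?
1

To count events in the time window:

1. Window boundaries: 18/Dec/2024:11:15:00 to 18/Dec/2024:11:20:00
2. Filter for WARNING events within this window
3. Count matching events: 1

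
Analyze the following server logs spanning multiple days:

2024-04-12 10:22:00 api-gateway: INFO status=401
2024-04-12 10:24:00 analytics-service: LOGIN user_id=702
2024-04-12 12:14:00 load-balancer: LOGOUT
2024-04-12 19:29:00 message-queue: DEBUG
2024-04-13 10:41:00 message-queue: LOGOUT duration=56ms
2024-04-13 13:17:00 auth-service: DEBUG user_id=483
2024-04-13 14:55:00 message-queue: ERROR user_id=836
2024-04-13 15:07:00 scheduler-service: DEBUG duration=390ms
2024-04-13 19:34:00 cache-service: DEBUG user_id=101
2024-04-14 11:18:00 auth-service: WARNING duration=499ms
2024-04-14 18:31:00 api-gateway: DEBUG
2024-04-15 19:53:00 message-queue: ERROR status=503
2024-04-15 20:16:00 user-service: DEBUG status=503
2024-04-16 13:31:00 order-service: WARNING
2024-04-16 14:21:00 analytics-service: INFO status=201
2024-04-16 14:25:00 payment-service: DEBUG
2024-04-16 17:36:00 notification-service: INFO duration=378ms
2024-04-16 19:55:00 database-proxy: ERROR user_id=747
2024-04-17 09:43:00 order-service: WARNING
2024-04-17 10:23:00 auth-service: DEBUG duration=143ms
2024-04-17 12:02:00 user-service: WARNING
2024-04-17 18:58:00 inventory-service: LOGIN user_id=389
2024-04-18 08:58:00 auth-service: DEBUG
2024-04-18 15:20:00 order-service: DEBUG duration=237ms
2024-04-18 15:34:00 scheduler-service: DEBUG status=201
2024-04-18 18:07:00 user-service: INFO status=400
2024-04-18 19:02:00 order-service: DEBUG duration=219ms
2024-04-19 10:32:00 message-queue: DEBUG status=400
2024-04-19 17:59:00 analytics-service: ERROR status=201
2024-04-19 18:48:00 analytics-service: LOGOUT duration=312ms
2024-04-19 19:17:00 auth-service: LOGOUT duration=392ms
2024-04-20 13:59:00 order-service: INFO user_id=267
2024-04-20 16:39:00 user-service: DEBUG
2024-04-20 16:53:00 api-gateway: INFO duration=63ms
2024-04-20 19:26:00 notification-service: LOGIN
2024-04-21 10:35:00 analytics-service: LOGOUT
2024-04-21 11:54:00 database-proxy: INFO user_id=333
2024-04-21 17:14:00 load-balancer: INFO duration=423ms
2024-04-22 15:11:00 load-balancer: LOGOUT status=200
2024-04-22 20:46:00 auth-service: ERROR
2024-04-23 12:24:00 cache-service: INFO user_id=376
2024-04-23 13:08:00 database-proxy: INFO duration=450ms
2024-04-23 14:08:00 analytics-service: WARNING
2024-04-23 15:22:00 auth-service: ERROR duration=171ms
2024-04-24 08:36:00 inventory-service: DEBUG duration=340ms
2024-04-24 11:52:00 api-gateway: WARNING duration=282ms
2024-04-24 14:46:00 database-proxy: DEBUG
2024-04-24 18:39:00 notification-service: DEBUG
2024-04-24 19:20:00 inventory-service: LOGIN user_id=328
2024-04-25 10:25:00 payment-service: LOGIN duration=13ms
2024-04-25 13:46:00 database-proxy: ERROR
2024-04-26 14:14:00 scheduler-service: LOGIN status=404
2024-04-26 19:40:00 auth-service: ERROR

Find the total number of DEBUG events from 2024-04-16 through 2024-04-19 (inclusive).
7

To filter by date range:

1. Date range: 2024-04-16 through 2024-04-19, both dates inclusive
2. Filter for DEBUG events whose date falls in this range
3. Count matching events: 7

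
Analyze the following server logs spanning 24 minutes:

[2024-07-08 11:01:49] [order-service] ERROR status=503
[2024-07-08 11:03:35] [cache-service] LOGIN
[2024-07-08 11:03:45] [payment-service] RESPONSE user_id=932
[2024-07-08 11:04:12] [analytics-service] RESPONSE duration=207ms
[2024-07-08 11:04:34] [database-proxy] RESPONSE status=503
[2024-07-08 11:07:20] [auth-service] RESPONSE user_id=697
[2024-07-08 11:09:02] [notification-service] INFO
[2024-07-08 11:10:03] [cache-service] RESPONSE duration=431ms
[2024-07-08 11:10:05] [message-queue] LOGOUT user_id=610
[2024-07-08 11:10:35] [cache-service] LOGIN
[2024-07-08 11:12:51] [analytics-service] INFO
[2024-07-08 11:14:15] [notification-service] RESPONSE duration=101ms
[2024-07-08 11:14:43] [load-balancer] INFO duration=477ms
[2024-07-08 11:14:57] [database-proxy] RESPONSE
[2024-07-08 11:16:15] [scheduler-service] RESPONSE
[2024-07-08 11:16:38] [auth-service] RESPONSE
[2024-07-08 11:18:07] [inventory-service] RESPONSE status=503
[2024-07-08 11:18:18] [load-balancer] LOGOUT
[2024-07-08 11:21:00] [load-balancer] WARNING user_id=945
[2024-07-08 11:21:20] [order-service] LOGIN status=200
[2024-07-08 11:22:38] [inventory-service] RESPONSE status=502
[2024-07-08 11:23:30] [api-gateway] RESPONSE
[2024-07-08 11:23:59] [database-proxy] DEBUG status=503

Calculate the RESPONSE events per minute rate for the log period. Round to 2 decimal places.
0.5

To calculate the rate:

1. Count total RESPONSE events: 12
2. Total time period: 24 minutes
3. Rate = 12 / 24 = 0.5 events per minute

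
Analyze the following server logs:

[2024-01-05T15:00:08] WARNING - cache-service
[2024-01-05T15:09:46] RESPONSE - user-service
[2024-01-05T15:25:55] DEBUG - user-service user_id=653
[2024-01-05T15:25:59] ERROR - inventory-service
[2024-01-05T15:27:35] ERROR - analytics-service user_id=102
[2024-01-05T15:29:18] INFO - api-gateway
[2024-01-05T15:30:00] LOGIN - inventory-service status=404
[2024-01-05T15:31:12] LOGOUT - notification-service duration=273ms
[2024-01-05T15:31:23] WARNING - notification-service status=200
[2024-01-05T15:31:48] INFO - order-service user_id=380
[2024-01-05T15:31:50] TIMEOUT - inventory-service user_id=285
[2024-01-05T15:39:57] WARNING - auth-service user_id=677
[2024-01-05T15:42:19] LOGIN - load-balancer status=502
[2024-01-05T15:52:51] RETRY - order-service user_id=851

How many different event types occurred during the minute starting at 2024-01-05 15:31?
4

To count unique event types:

1. Filter events in the minute starting at 2024-01-05 15:31
2. Extract event types from matching entries
3. Count unique types: 4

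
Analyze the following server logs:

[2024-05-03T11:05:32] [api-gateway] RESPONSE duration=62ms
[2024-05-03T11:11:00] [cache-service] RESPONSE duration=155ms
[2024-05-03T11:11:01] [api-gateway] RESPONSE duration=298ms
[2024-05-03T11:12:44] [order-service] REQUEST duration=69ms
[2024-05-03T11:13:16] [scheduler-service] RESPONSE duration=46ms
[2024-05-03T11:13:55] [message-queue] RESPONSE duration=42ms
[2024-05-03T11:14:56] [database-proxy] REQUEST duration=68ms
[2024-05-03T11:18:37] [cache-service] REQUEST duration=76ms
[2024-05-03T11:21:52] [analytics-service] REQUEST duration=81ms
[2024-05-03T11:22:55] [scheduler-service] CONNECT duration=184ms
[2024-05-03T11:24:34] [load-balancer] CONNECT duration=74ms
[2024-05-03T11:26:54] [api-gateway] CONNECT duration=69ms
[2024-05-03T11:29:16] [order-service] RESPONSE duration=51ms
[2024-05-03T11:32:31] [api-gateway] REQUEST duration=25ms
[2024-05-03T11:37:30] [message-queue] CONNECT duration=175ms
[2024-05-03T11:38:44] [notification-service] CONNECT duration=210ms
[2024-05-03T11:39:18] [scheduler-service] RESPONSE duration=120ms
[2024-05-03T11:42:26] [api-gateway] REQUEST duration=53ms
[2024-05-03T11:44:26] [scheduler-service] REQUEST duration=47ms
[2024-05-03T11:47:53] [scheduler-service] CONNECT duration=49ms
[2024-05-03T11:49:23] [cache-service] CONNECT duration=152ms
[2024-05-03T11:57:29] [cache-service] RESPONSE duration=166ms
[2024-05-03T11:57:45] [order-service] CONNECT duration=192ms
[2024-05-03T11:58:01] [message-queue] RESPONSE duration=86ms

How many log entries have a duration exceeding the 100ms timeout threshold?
9

To count timeouts:

1. Threshold: 100ms
2. Extract duration from each log entry
3. Count entries where duration > 100
4. Timeout count: 9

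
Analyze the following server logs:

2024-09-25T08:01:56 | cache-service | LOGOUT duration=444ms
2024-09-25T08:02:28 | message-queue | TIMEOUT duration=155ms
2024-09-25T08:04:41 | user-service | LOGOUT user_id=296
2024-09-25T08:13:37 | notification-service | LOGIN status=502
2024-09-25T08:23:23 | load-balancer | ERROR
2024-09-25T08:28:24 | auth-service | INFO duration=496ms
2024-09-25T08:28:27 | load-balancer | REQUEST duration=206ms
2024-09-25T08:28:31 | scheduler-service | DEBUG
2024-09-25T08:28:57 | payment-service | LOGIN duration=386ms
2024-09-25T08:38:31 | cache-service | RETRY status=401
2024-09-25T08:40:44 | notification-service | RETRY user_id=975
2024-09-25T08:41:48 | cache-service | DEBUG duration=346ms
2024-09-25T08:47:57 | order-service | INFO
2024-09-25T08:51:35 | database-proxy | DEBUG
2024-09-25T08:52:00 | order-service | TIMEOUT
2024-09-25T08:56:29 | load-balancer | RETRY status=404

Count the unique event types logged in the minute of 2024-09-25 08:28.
4

To count unique event types:

1. Filter events in the minute starting at 2024-09-25 08:28
2. Extract event types from matching entries
3. Count unique types: 4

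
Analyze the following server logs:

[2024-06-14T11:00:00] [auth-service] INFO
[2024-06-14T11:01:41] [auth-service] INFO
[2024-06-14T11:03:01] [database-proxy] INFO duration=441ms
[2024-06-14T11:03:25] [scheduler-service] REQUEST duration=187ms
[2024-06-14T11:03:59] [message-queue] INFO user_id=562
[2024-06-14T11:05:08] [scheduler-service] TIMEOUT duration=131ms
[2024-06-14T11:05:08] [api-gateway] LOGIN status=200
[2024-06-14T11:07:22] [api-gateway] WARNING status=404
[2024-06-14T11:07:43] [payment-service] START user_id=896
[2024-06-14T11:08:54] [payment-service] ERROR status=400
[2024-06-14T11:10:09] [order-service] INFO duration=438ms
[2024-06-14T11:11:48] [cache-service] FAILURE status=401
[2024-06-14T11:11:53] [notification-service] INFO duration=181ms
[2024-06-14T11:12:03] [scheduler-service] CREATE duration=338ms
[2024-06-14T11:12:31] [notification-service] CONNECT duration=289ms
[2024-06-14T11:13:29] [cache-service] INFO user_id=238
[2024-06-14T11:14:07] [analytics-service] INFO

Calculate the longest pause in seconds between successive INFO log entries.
370

To find the longest gap:

1. Extract all INFO events in chronological order
2. Calculate time differences between consecutive events
3. Find the maximum difference
4. Longest gap: 370 seconds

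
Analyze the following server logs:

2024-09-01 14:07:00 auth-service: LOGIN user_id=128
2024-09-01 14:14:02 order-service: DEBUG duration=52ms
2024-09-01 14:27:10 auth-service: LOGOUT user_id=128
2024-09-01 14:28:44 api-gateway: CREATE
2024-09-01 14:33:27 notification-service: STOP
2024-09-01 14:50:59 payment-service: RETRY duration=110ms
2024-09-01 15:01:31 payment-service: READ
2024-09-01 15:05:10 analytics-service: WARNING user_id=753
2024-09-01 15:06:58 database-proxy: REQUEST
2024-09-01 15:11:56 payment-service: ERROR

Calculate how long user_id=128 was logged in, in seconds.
1210

To calculate session duration:

1. Find LOGIN event for user_id=128: 2024-09-01 14:07:00
2. Find LOGOUT event for user_id=128: 2024-09-01 14:27:10
3. Session duration: 2024-09-01 14:27:10 - 2024-09-01 14:07:00 = 1210 seconds (20 minutes)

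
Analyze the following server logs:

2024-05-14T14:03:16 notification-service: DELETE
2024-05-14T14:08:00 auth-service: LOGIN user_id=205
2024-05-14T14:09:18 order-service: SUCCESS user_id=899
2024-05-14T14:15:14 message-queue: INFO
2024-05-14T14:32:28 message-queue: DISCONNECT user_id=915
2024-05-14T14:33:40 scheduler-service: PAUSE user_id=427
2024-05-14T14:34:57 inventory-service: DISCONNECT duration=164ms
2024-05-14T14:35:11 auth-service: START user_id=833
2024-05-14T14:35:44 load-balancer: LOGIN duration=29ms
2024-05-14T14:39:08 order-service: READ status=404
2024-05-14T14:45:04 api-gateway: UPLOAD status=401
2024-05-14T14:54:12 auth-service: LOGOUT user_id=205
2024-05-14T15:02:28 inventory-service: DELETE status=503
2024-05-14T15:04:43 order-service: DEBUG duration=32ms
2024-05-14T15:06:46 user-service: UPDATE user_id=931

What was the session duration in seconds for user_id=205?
2772

To calculate session duration:

1. Find LOGIN event for user_id=205: 2024-05-14T14:08:00
2. Find LOGOUT event for user_id=205: 2024-05-14T14:54:12
3. Session duration: 2024-05-14T14:54:12 - 2024-05-14T14:08:00 = 2772 seconds (46 minutes)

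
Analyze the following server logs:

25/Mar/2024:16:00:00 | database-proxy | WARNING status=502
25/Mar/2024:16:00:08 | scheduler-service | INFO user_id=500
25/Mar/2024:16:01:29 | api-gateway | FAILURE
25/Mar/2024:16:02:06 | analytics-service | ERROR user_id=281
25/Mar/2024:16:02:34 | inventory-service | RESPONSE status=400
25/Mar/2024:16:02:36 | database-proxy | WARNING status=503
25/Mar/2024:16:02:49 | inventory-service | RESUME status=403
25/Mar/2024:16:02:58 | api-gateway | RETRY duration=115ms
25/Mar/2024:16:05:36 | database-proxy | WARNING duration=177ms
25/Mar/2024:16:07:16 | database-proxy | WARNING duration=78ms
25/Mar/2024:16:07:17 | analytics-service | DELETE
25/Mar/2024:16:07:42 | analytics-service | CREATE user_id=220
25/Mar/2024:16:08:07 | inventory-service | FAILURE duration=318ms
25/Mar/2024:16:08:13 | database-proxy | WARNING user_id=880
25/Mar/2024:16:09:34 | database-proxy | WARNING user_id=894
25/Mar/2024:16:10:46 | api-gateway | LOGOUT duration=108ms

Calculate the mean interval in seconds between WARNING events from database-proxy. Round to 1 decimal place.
114.8

To calculate average interval:

1. Find all WARNING events for database-proxy in order
2. Calculate time gaps between consecutive events
3. Compute mean of gaps: 574 / 5 = 114.8 seconds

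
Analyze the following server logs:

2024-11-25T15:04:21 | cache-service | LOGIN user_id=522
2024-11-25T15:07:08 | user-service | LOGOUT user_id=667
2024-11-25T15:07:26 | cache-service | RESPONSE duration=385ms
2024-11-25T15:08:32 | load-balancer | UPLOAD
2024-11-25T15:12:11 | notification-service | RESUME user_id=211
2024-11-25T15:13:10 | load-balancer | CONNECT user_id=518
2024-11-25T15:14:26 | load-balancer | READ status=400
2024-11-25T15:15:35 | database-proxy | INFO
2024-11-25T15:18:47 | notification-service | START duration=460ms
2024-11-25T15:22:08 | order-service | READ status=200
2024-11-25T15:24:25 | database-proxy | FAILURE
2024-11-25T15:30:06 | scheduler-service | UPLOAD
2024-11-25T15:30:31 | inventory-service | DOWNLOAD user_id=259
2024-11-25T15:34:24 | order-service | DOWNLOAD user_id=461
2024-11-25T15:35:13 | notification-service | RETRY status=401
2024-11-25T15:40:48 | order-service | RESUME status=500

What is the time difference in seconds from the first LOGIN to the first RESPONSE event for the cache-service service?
185

To find the time between events:

1. Locate the first LOGIN event for cache-service: 2024-11-25T15:04:21
2. Locate the first RESPONSE event for cache-service: 2024-11-25T15:07:26
3. Calculate the difference: 2024-11-25T15:07:26 - 2024-11-25T15:04:21 = 185 seconds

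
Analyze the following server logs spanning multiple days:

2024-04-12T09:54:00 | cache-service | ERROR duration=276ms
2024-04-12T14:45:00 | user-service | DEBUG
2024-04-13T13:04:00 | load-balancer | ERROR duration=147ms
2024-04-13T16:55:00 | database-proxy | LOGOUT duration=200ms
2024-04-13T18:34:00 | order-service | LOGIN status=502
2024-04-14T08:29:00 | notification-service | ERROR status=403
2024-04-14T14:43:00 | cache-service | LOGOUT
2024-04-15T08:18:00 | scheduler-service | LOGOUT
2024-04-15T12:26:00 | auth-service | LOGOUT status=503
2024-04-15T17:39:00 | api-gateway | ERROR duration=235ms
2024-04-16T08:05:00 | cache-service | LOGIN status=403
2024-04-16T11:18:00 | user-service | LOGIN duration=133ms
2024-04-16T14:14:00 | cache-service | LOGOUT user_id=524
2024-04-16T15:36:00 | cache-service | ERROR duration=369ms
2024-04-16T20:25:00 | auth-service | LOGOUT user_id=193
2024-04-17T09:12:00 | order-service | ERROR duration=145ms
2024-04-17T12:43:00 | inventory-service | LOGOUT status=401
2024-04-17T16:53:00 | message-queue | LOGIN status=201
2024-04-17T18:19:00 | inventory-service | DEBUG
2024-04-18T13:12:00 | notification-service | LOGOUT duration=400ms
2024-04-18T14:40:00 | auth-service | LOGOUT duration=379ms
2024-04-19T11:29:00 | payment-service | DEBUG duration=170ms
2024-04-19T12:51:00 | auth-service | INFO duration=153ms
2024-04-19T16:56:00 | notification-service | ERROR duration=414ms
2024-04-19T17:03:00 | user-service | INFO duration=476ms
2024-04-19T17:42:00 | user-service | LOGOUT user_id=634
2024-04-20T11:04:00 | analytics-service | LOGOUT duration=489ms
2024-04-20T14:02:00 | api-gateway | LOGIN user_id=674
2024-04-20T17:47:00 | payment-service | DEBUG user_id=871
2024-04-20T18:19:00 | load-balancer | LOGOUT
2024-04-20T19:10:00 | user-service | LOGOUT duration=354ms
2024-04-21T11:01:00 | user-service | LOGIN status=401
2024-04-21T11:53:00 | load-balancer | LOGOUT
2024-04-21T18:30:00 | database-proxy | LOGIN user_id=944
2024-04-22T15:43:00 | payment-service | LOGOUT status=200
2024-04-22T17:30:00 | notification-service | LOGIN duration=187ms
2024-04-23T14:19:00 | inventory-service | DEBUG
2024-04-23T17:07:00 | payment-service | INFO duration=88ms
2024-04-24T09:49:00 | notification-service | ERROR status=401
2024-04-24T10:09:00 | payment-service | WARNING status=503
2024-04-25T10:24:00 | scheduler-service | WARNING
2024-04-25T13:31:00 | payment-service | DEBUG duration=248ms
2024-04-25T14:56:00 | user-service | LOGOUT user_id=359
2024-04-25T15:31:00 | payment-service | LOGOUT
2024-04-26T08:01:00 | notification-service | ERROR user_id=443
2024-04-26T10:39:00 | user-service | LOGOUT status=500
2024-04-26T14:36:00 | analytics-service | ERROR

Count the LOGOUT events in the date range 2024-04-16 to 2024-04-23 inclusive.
11

To filter by date range:

1. Date range: 2024-04-16 through 2024-04-23, both dates inclusive
2. Filter for LOGOUT events whose date falls in this range
3. Count matching events: 11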